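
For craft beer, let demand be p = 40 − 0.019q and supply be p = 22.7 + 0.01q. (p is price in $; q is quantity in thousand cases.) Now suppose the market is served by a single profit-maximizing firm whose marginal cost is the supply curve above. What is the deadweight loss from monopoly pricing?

$808.52 thousand

Competitive equilibrium: 40 − 0.019q = 22.7 + 0.01q → q* = 596.55172, p* = 28.66552.
Marginal revenue: MR = 40 − 0.038q. Set MR = MC: 40 − 0.038q = 22.7 + 0.01q → q_m = 360.41667.
Price p_m = 40 − 0.019·360.41667 = 33.15208; MC(q_m) = 22.7 + 0.01·360.41667 = 26.30417.
Competitive q* = 596.55172, so Δq = 236.13505; wedge = 33.15208 − 26.30417 = 6.84791.
The triangle = ½ × 236.13505 × 6.84791 = $808.52 thousand.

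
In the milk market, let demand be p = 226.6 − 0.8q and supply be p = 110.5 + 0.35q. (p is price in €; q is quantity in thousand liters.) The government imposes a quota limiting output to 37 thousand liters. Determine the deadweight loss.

€2352 thousand

Competitive equilibrium: 226.6 − 0.8q = 110.5 + 0.35q → q* = 100.9565, p* = 145.8348.
At q = 37: demand price = 226.6 − 0.8·37 = 197; supply price = 110.5 + 0.35·37 = 123.45.
Δq = 100.9565 − 37 = 63.9565; wedge = 197 − 123.45 = 73.55.
DWL = ½ × 63.9565 × 73.55 = €2352 thousand.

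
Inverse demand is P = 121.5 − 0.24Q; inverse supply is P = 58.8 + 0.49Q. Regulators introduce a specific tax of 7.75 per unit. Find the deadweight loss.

Competitive equilibrium: 121.5 − 0.24Q = 58.8 + 0.49Q → Q* = 85.8904, P* = 100.8863.
With the tax, the buyer price exceeds the seller price by 7.75: (121.5 − 0.24Q) − (58.8 + 0.49Q) = 7.75 → Q' = 75.274.
ΔQ = 85.8904 − 75.274 = 10.6164; the wedge equals the tax, 7.75.
Welfare loss = ½ × 10.6164 × 7.75 = 41.14.

41.14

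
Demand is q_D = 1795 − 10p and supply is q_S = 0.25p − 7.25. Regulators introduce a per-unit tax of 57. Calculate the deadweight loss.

396.22

In inverse form: demand p = 179.5 − 0.1q, supply p = 29 + 4q.
Competitive equilibrium: 179.5 − 0.1q = 29 + 4q → q* = 36.7073, p* = 175.8293.
With the tax, the buyer price exceeds the seller price by 57: (179.5 − 0.1q) − (29 + 4q) = 57 → q' = 22.8049.
Δq = 36.7073 − 22.8049 = 13.9024; the wedge equals the tax, 57.
Welfare loss = ½ × 13.9024 × 57 = 396.22.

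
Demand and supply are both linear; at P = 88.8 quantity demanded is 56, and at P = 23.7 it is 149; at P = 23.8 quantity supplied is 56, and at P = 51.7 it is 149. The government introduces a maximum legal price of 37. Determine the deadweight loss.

Demand slope = (23.7 − 88.8)/(149 − 56) = −0.7, so P = 128 − 0.7Q.
Supply slope = (51.7 − 23.8)/(149 − 56) = 0.3, so P = 7 + 0.3Q.
Competitive equilibrium: 128 − 0.7Q = 7 + 0.3Q → Q* = 121, P* = 43.3.
At the ceiling P = 37, quantity supplied = (37 − 7)/0.3 = 100.
Willingness to pay at Q' = 100: 128 − 0.7·100 = 58.
ΔQ = 121 − 100 = 21; wedge = 58 − 37 = 21.
DWL = ½ × 21 × 21 = 220.50.

220.50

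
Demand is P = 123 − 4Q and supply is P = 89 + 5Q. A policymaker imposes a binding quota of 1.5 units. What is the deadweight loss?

23.35

Competitive equilibrium: 123 − 4Q = 89 + 5Q → Q* = 3.7778, P* = 107.8889.
At Q = 1.5: demand price = 123 − 4·1.5 = 117; supply price = 89 + 5·1.5 = 96.5.
ΔQ = 3.7778 − 1.5 = 2.2778; wedge = 117 − 96.5 = 20.5.
The triangle = ½ × 2.2778 × 20.5 = 23.35.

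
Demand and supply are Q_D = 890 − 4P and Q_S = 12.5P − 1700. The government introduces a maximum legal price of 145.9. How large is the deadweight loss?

In inverse form: demand P = 222.5 − 0.25Q, supply P = 136 + 0.08Q.
Competitive equilibrium: 222.5 − 0.25Q = 136 + 0.08Q → Q* = 262.1212, P* = 156.9697.
At the ceiling P = 145.9, quantity supplied = (145.9 − 136)/0.08 = 123.75.
Willingness to pay at Q' = 123.75: 222.5 − 0.25·123.75 = 191.5625.
ΔQ = 262.1212 − 123.75 = 138.3712; wedge = 191.5625 − 145.9 = 45.6625.
Deadweight loss = ½ × 138.3712 × 45.6625 = 3159.19.

3159.19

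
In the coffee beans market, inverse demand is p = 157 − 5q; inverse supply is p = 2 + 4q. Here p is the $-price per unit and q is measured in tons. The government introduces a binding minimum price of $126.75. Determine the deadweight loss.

Competitive equilibrium: 157 − 5q = 2 + 4q → q* = 17.2222, p* = 70.8889.
At the floor p = 126.75, quantity demanded = (157 − 126.75)/5 = 6.05.
Sellers' marginal cost at q' = 6.05: 2 + 4·6.05 = 26.2.
Δq = 17.2222 − 6.05 = 11.1722; wedge = 126.75 − 26.2 = 100.55.
Welfare loss = ½ × 11.1722 × 100.55 = $561.68.

$561.68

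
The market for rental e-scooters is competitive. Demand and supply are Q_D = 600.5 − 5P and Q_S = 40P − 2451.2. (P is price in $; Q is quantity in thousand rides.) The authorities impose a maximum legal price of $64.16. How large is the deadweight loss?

In inverse form: demand P = 120.1 − 0.2Q, supply P = 61.28 + 0.025Q.
Competitive equilibrium: 120.1 − 0.2Q = 61.28 + 0.025Q → Q* = 261.4222, P* = 67.8156.
At the ceiling P = 64.16, quantity supplied = (64.16 − 61.28)/0.025 = 115.2.
Willingness to pay at Q' = 115.2: 120.1 − 0.2·115.2 = 97.06.
ΔQ = 261.4222 − 115.2 = 146.2222; wedge = 97.06 − 64.16 = 32.9.
DWL = ½ × 146.2222 × 32.9 = $2405.36 thousand.

$2405.36 thousand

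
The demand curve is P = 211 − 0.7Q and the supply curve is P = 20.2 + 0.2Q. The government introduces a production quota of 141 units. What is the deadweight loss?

2268.45

Competitive equilibrium: 211 − 0.7Q = 20.2 + 0.2Q → Q* = 212, P* = 62.6.
At Q = 141: demand price = 211 − 0.7·141 = 112.3; supply price = 20.2 + 0.2·141 = 48.4.
ΔQ = 212 − 141 = 71; wedge = 112.3 − 48.4 = 63.9.
Welfare loss = ½ × 71 × 63.9 = 2268.45.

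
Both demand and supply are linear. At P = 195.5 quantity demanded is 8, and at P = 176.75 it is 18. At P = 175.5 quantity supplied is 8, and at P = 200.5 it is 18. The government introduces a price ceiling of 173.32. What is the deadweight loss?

64.82

Demand slope = (176.75 − 195.5)/(18 − 8) = −1.875, so P = 210.5 − 1.875Q.
Supply slope = (200.5 − 175.5)/(18 − 8) = 2.5, so P = 155.5 + 2.5Q.
Competitive equilibrium: 210.5 − 1.875Q = 155.5 + 2.5Q → Q* = 12.5714, P* = 186.9286.
At the ceiling P = 173.32, quantity supplied = (173.32 − 155.5)/2.5 = 7.128.
Willingness to pay at Q' = 7.128: 210.5 − 1.875·7.128 = 197.135.
ΔQ = 12.5714 − 7.128 = 5.4434; wedge = 197.135 − 173.32 = 23.815.
The triangle = ½ × 5.4434 × 23.815 = 64.82.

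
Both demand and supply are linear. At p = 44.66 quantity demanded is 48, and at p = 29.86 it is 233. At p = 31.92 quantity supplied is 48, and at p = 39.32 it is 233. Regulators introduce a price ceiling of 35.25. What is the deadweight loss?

31.51

Demand slope = (29.86 − 44.66)/(233 − 48) = −0.08, so p = 48.5 − 0.08q.
Supply slope = (39.32 − 31.92)/(233 − 48) = 0.04, so p = 30 + 0.04q.
Competitive equilibrium: 48.5 − 0.08q = 30 + 0.04q → q* = 154.1667, p* = 36.1667.
At the ceiling p = 35.25, quantity supplied = (35.25 − 30)/0.04 = 131.25.
Willingness to pay at q' = 131.25: 48.5 − 0.08·131.25 = 38.
Δq = 154.1667 − 131.25 = 22.9167; wedge = 38 − 35.25 = 2.75.
The triangle = ½ × 22.9167 × 2.75 = 31.51.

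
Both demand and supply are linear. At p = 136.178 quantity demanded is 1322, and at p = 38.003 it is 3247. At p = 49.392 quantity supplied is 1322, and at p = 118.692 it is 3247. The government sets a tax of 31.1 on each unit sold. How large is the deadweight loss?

Demand slope = (38.003 − 136.178)/(3247 − 1322) = −0.051, so p = 203.6 − 0.051q.
Supply slope = (118.692 − 49.392)/(3247 − 1322) = 0.036, so p = 1.8 + 0.036q.
Competitive equilibrium: 203.6 − 0.051q = 1.8 + 0.036q → q* = 2319.5402, p* = 85.3034.
With the tax, the buyer price exceeds the seller price by 31.1: (203.6 − 0.051q) − (1.8 + 0.036q) = 31.1 → q' = 1962.069.
Δq = 2319.5402 − 1962.069 = 357.4712; the wedge equals the tax, 31.1.
DWL = ½ × 357.4712 × 31.1 = 5558.68.

5558.68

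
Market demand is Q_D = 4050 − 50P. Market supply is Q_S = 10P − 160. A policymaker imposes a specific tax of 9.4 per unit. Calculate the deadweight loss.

In inverse form: demand P = 81 − 0.02Q, supply P = 16 + 0.1Q.
Competitive equilibrium: 81 − 0.02Q = 16 + 0.1Q → Q* = 541.6667, P* = 70.1667.
With the tax, the buyer price exceeds the seller price by 9.4: (81 − 0.02Q) − (16 + 0.1Q) = 9.4 → Q' = 463.3333.
ΔQ = 541.6667 − 463.3333 = 78.3334; the wedge equals the tax, 9.4.
Deadweight loss = ½ × 78.3334 × 9.4 = 368.17.

368.17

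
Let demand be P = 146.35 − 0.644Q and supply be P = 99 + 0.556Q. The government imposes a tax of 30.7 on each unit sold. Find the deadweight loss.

Competitive equilibrium: 146.35 − 0.644Q = 99 + 0.556Q → Q* = 39.4583, P* = 120.9388.
With the tax, the buyer price exceeds the seller price by 30.7: (146.35 − 0.644Q) − (99 + 0.556Q) = 30.7 → Q' = 13.875.
ΔQ = 39.4583 − 13.875 = 25.5833; the wedge equals the tax, 30.7.
DWL = ½ × 25.5833 × 30.7 = 392.70.

392.70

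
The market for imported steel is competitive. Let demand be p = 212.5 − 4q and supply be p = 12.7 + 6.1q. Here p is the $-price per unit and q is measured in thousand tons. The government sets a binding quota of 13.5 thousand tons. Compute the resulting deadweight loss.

$199.30 thousand

Competitive equilibrium: 212.5 − 4q = 12.7 + 6.1q → q* = 19.7822, p* = 133.3713.
At q = 13.5: demand price = 212.5 − 4·13.5 = 158.5; supply price = 12.7 + 6.1·13.5 = 95.05.
Δq = 19.7822 − 13.5 = 6.2822; wedge = 158.5 − 95.05 = 63.45.
DWL = ½ × 6.2822 × 63.45 = $199.30 thousand.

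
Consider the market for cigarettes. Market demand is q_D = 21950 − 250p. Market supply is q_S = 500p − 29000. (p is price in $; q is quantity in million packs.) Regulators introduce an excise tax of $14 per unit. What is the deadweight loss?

In inverse form: demand p = 87.8 − 0.004q, supply p = 58 + 0.002q.
Competitive equilibrium: 87.8 − 0.004q = 58 + 0.002q → q* = 4966.6667, p* = 67.9333.
With the tax, the buyer price exceeds the seller price by 14: (87.8 − 0.004q) − (58 + 0.002q) = 14 → q' = 2633.3333.
Δq = 4966.6667 − 2633.3333 = 2333.3334; the wedge equals the tax, 14.
Welfare loss = ½ × 2333.3334 × 14 = $16333.33 million.

$16333.33 million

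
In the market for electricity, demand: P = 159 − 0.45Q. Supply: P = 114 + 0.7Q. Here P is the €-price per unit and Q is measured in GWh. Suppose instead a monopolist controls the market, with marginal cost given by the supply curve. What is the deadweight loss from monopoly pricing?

Competitive equilibrium: 159 − 0.45Q = 114 + 0.7Q → Q* = 39.1304, P* = 141.3913.
Marginal revenue: MR = 159 − 0.9Q. Set MR = MC: 159 − 0.9Q = 114 + 0.7Q → Q_m = 28.125.
Price P_m = 159 − 0.45·28.125 = 146.3438; MC(Q_m) = 114 + 0.7·28.125 = 133.6875.
Competitive Q* = 39.1304, so ΔQ = 11.0054; wedge = 146.3438 − 133.6875 = 12.6563.
Welfare loss = ½ × 11.0054 × 12.6563 = €69.64.

€69.64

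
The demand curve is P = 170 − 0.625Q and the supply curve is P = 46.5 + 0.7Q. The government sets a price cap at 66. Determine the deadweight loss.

Competitive equilibrium: 170 − 0.625Q = 46.5 + 0.7Q → Q* = 93.2075, P* = 111.7453.
At the ceiling P = 66, quantity supplied = (66 − 46.5)/0.7 = 27.8571.
Willingness to pay at Q' = 27.8571: 170 − 0.625·27.8571 = 152.5893.
ΔQ = 93.2075 − 27.8571 = 65.3504; wedge = 152.5893 − 66 = 86.5893.
Deadweight loss = ½ × 65.3504 × 86.5893 = 2829.32.

2829.32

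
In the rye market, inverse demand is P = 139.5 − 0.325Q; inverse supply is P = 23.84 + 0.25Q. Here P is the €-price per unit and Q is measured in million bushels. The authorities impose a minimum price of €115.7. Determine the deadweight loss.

Competitive equilibrium: 139.5 − 0.325Q = 23.84 + 0.25Q → Q* = 201.14783, P* = 74.12696.
At the floor P = 115.7, quantity demanded = (139.5 − 115.7)/0.325 = 73.23077.
Sellers' marginal cost at Q' = 73.23077: 23.84 + 0.25·73.23077 = 42.14769.
ΔQ = 201.14783 − 73.23077 = 127.91706; wedge = 115.7 − 42.14769 = 73.55231.
DWL = ½ × 127.91706 × 73.55231 = €4704.30 million.

€4704.30 million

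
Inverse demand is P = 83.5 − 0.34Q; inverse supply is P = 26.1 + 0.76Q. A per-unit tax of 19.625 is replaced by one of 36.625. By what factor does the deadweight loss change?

Competitive equilibrium: 83.5 − 0.34Q = 26.1 + 0.76Q → Q* = 52.1818, P* = 65.7582.
For a per-unit tax t: ΔQ = t/1.1, so DWL = ½·t·(t/1.1) = t²/2.2.
At t = 19.625: DWL = 175.064. At t = 36.625: DWL = 609.723.
Ratio = (36.625/19.625)² = 3.483.

3.483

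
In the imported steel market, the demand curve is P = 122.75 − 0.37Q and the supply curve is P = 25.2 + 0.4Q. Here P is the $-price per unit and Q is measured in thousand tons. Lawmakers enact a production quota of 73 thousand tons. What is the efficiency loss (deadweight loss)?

$1109.74 thousand

Competitive equilibrium: 122.75 − 0.37Q = 25.2 + 0.4Q → Q* = 126.6883, P* = 75.8753.
At Q = 73: demand price = 122.75 − 0.37·73 = 95.74; supply price = 25.2 + 0.4·73 = 54.4.
ΔQ = 126.6883 − 73 = 53.6883; wedge = 95.74 − 54.4 = 41.34.
Deadweight loss = ½ × 53.6883 × 41.34 = $1109.74 thousand.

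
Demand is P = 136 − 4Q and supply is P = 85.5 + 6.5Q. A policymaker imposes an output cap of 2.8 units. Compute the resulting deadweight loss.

Competitive equilibrium: 136 − 4Q = 85.5 + 6.5Q → Q* = 4.8095, P* = 116.7619.
At Q = 2.8: demand price = 136 − 4·2.8 = 124.8; supply price = 85.5 + 6.5·2.8 = 103.7.
ΔQ = 4.8095 − 2.8 = 2.0095; wedge = 124.8 − 103.7 = 21.1.
Welfare loss = ½ × 2.0095 × 21.1 = 21.20.

21.20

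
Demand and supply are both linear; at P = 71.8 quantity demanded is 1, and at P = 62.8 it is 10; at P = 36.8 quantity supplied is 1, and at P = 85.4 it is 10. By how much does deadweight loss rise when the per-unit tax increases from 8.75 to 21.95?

31.66

Demand slope = (62.8 − 71.8)/(10 − 1) = −1, so P = 72.8 − Q.
Supply slope = (85.4 − 36.8)/(10 − 1) = 5.4, so P = 31.4 + 5.4Q.
Competitive equilibrium: 72.8 − Q = 31.4 + 5.4Q → Q* = 6.4688, P* = 66.3313.
For a per-unit tax t: ΔQ = t/6.4, so DWL = ½·t·(t/6.4) = t²/12.8.
At t = 8.75: DWL = 5.981. At t = 21.95: DWL = 37.641.
Increase = 37.641 − 5.981 = 31.66.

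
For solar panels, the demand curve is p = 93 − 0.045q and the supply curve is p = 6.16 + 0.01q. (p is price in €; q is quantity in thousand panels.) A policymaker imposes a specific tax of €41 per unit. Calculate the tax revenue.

Competitive equilibrium: 93 − 0.045q = 6.16 + 0.01q → q* = 1578.90909, p* = 21.94909.
With the tax, the buyer price exceeds the seller price by 41: (93 − 0.045q) − (6.16 + 0.01q) = 41 → q' = 833.45455.
Tax revenue = 41 × 833.45455 = €34171.64 thousand.

€34171.64 thousand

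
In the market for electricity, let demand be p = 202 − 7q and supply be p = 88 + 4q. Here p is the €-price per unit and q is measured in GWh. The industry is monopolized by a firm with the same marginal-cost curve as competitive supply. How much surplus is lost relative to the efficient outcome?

Competitive equilibrium: 202 − 7q = 88 + 4q → q* = 10.3636, p* = 129.4545.
Marginal revenue: MR = 202 − 14q. Set MR = MC: 202 − 14q = 88 + 4q → q_m = 6.3333.
Price p_m = 202 − 7·6.3333 = 157.6669; MC(q_m) = 88 + 4·6.3333 = 113.3332.
Competitive q* = 10.3636, so Δq = 4.0303; wedge = 157.6669 − 113.3332 = 44.3337.
The triangle = ½ × 4.0303 × 44.3337 = €89.34.

€89.34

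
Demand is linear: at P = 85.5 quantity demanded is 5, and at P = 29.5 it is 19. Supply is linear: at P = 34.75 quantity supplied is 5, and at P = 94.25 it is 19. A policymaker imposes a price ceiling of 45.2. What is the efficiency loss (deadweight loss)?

Demand slope = (29.5 − 85.5)/(19 − 5) = −4, so P = 105.5 − 4Q.
Supply slope = (94.25 − 34.75)/(19 − 5) = 4.25, so P = 13.5 + 4.25Q.
Competitive equilibrium: 105.5 − 4Q = 13.5 + 4.25Q → Q* = 11.1515, P* = 60.8939.
At the ceiling P = 45.2, quantity supplied = (45.2 − 13.5)/4.25 = 7.4588.
Willingness to pay at Q' = 7.4588: 105.5 − 4·7.4588 = 75.6648.
ΔQ = 11.1515 − 7.4588 = 3.6927; wedge = 75.6648 − 45.2 = 30.4648.
The triangle = ½ × 3.6927 × 30.4648 = 56.25.

56.25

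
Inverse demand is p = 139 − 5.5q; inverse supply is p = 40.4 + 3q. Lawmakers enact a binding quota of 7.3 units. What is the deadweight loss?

78.58

Competitive equilibrium: 139 − 5.5q = 40.4 + 3q → q* = 11.6, p* = 75.2.
At q = 7.3: demand price = 139 − 5.5·7.3 = 98.85; supply price = 40.4 + 3·7.3 = 62.3.
Δq = 11.6 − 7.3 = 4.3; wedge = 98.85 − 62.3 = 36.55.
Welfare loss = ½ × 4.3 × 36.55 = 78.58.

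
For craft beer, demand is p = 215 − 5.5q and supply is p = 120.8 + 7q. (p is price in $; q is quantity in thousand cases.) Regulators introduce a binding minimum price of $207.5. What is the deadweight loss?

Competitive equilibrium: 215 − 5.5q = 120.8 + 7q → q* = 7.536, p* = 173.552.
At the floor p = 207.5, quantity demanded = (215 − 207.5)/5.5 = 1.36364.
Sellers' marginal cost at q' = 1.36364: 120.8 + 7·1.36364 = 130.34548.
Δq = 7.536 − 1.36364 = 6.17236; wedge = 207.5 − 130.34548 = 77.15452.
DWL = ½ × 6.17236 × 77.15452 = $238.11 thousand.

$238.11 thousand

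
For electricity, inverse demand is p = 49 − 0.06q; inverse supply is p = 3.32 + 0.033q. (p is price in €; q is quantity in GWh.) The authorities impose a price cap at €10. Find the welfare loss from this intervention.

€3877.24

Competitive equilibrium: 49 − 0.06q = 3.32 + 0.033q → q* = 491.1828, p* = 19.52903.
At the ceiling p = 10, quantity supplied = (10 − 3.32)/0.033 = 202.42424.
Willingness to pay at q' = 202.42424: 49 − 0.06·202.42424 = 36.85455.
Δq = 491.1828 − 202.42424 = 288.75856; wedge = 36.85455 − 10 = 26.85455.
Deadweight loss = ½ × 288.75856 × 26.85455 = €3877.24.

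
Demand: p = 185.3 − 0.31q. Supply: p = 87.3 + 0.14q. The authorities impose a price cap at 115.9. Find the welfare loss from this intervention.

40.96

Competitive equilibrium: 185.3 − 0.31q = 87.3 + 0.14q → q* = 217.7778, p* = 117.7889.
At the ceiling p = 115.9, quantity supplied = (115.9 − 87.3)/0.14 = 204.2857.
Willingness to pay at q' = 204.2857: 185.3 − 0.31·204.2857 = 121.9714.
Δq = 217.7778 − 204.2857 = 13.4921; wedge = 121.9714 − 115.9 = 6.0714.
Deadweight loss = ½ × 13.4921 × 6.0714 = 40.96.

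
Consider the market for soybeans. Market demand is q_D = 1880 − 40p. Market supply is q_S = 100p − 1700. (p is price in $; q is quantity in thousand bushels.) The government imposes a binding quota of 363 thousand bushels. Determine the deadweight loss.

In inverse form: demand p = 47 − 0.025q, supply p = 17 + 0.01q.
Competitive equilibrium: 47 − 0.025q = 17 + 0.01q → q* = 857.1429, p* = 25.5714.
At q = 363: demand price = 47 − 0.025·363 = 37.925; supply price = 17 + 0.01·363 = 20.63.
Δq = 857.1429 − 363 = 494.1429; wedge = 37.925 − 20.63 = 17.295.
The triangle = ½ × 494.1429 × 17.295 = $4273.10 thousand.

$4273.10 thousand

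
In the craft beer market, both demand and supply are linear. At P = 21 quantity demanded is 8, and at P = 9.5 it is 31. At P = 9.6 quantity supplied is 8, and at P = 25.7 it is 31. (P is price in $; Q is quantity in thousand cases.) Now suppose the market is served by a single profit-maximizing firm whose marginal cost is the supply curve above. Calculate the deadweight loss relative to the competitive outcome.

Demand slope = (9.5 − 21)/(31 − 8) = −0.5, so P = 25 − 0.5Q.
Supply slope = (25.7 − 9.6)/(31 − 8) = 0.7, so P = 4 + 0.7Q.
Competitive equilibrium: 25 − 0.5Q = 4 + 0.7Q → Q* = 17.5, P* = 16.25.
Marginal revenue: MR = 25 − Q. Set MR = MC: 25 − Q = 4 + 0.7Q → Q_m = 12.3529.
Price P_m = 25 − 0.5·12.3529 = 18.8236; MC(Q_m) = 4 + 0.7·12.3529 = 12.647.
Competitive Q* = 17.5, so ΔQ = 5.1471; wedge = 18.8236 − 12.647 = 6.1766.
Deadweight loss = ½ × 5.1471 × 6.1766 = $15.90 thousand.

$15.90 thousand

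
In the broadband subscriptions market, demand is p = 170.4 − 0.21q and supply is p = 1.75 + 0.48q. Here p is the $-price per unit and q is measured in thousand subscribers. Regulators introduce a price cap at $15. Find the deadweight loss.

Competitive equilibrium: 170.4 − 0.21q = 1.75 + 0.48q → q* = 244.4203, p* = 119.0717.
At the ceiling p = 15, quantity supplied = (15 − 1.75)/0.48 = 27.6042.
Willingness to pay at q' = 27.6042: 170.4 − 0.21·27.6042 = 164.6031.
Δq = 244.4203 − 27.6042 = 216.8161; wedge = 164.6031 − 15 = 149.6031.
Welfare loss = ½ × 216.8161 × 149.6031 = $16218.18 thousand.

$16218.18 thousand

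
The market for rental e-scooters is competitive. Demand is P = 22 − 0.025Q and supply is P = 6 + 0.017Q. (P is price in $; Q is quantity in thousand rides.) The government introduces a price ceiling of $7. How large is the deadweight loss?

$2179.11 thousand

Competitive equilibrium: 22 − 0.025Q = 6 + 0.017Q → Q* = 380.9524, P* = 12.4762.
At the ceiling P = 7, quantity supplied = (7 − 6)/0.017 = 58.8235.
Willingness to pay at Q' = 58.8235: 22 − 0.025·58.8235 = 20.5294.
ΔQ = 380.9524 − 58.8235 = 322.1289; wedge = 20.5294 − 7 = 13.5294.
Deadweight loss = ½ × 322.1289 × 13.5294 = $2179.11 thousand.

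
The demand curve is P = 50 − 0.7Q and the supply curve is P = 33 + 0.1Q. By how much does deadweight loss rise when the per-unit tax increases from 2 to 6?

Competitive equilibrium: 50 − 0.7Q = 33 + 0.1Q → Q* = 21.25, P* = 35.125.
For a per-unit tax t: ΔQ = t/0.8, so DWL = ½·t·(t/0.8) = t²/1.6.
At t = 2: DWL = 2.5. At t = 6: DWL = 22.5.
Increase = 22.5 − 2.5 = 20.

20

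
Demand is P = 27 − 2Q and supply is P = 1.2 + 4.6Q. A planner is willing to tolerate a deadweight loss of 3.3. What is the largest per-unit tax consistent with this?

6.6

Competitive equilibrium: 27 − 2Q = 1.2 + 4.6Q → Q* = 3.9091, P* = 19.1818.
A tax t gives ΔQ = t/6.6 and wedge t, so DWL = t²/13.2.
t²/13.2 = 3.3 → t² = 43.56 → t = 6.6.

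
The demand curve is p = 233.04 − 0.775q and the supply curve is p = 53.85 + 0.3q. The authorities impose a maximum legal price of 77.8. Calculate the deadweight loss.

4054.79

Competitive equilibrium: 233.04 − 0.775q = 53.85 + 0.3q → q* = 166.68837, p* = 103.85651.
At the ceiling p = 77.8, quantity supplied = (77.8 − 53.85)/0.3 = 79.83333.
Willingness to pay at q' = 79.83333: 233.04 − 0.775·79.83333 = 171.16917.
Δq = 166.68837 − 79.83333 = 86.85504; wedge = 171.16917 − 77.8 = 93.36917.
DWL = ½ × 86.85504 × 93.36917 = 4054.79.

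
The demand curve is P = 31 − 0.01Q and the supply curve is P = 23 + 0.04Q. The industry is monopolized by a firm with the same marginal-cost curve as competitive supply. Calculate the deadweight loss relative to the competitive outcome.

17.78

Competitive equilibrium: 31 − 0.01Q = 23 + 0.04Q → Q* = 160, P* = 29.4.
Marginal revenue: MR = 31 − 0.02Q. Set MR = MC: 31 − 0.02Q = 23 + 0.04Q → Q_m = 133.3333.
Price P_m = 31 − 0.01·133.3333 = 29.6667; MC(Q_m) = 23 + 0.04·133.3333 = 28.3333.
Competitive Q* = 160, so ΔQ = 26.6667; wedge = 29.6667 − 28.3333 = 1.3334.
Deadweight loss = ½ × 26.6667 × 1.3334 = 17.78.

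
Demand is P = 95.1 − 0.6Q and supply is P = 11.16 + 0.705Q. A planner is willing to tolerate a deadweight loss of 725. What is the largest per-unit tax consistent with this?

Competitive equilibrium: 95.1 − 0.6Q = 11.16 + 0.705Q → Q* = 64.3218, P* = 56.5069.
A tax t gives ΔQ = t/1.305 and wedge t, so DWL = t²/2.61.
t²/2.61 = 725 → t² = 1892.25 → t = 43.5.

43.5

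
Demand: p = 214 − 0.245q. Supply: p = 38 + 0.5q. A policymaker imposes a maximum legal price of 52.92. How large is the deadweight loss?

15869.11

Competitive equilibrium: 214 − 0.245q = 38 + 0.5q → q* = 236.24161, p* = 156.12081.
At the ceiling p = 52.92, quantity supplied = (52.92 − 38)/0.5 = 29.84.
Willingness to pay at q' = 29.84: 214 − 0.245·29.84 = 206.6892.
Δq = 236.24161 − 29.84 = 206.40161; wedge = 206.6892 − 52.92 = 153.7692.
The triangle = ½ × 206.40161 × 153.7692 = 15869.11.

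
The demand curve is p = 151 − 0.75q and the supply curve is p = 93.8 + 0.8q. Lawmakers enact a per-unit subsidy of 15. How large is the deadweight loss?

Competitive equilibrium: 151 − 0.75q = 93.8 + 0.8q → q* = 36.9032, p* = 123.3226.
The subsidy lowers effective supply by 15: p = 78.8 + 0.8q.
New quantity: 151 − 0.75q = 78.8 + 0.8q → q' = 46.5806.
Overproduction Δq = 46.5806 − 36.9032 = 9.6774; wedge = subsidy = 15.
DWL = ½ × 9.6774 × 15 = 72.58.

72.58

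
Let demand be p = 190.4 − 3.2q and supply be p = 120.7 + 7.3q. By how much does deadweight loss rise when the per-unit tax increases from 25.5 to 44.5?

Competitive equilibrium: 190.4 − 3.2q = 120.7 + 7.3q → q* = 6.6381, p* = 169.1581.
For a per-unit tax t: Δq = t/10.5, so DWL = ½·t·(t/10.5) = t²/21.
At t = 25.5: DWL = 30.964. At t = 44.5: DWL = 94.298.
Increase = 94.298 − 30.964 = 63.33.

63.33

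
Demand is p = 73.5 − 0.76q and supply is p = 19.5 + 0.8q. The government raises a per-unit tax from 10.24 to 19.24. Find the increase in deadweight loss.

85.04

Competitive equilibrium: 73.5 − 0.76q = 19.5 + 0.8q → q* = 34.6154, p* = 47.1923.
For a per-unit tax t: Δq = t/1.56, so DWL = ½·t·(t/1.56) = t²/3.12.
At t = 10.24: DWL = 33.608. At t = 19.24: DWL = 118.647.
Increase = 118.647 − 33.608 = 85.04.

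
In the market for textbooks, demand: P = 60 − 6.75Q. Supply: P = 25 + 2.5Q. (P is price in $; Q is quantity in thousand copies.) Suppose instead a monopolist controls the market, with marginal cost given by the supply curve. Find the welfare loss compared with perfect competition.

$11.79 thousand

Competitive equilibrium: 60 − 6.75Q = 25 + 2.5Q → Q* = 3.7838, P* = 34.4595.
Marginal revenue: MR = 60 − 13.5Q. Set MR = MC: 60 − 13.5Q = 25 + 2.5Q → Q_m = 2.1875.
Price P_m = 60 − 6.75·2.1875 = 45.2344; MC(Q_m) = 25 + 2.5·2.1875 = 30.4688.
Competitive Q* = 3.7838, so ΔQ = 1.5963; wedge = 45.2344 − 30.4688 = 14.7656.
Welfare loss = ½ × 1.5963 × 14.7656 = $11.79 thousand.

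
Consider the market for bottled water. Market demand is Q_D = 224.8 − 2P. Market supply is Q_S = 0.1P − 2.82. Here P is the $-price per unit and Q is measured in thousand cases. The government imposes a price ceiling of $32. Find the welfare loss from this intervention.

$306.36 thousand

In inverse form: demand P = 112.4 − 0.5Q, supply P = 28.2 + 10Q.
Competitive equilibrium: 112.4 − 0.5Q = 28.2 + 10Q → Q* = 8.019, P* = 108.3905.
At the ceiling P = 32, quantity supplied = (32 − 28.2)/10 = 0.38.
Willingness to pay at Q' = 0.38: 112.4 − 0.5·0.38 = 112.21.
ΔQ = 8.019 − 0.38 = 7.639; wedge = 112.21 − 32 = 80.21.
DWL = ½ × 7.639 × 80.21 = $306.36 thousand.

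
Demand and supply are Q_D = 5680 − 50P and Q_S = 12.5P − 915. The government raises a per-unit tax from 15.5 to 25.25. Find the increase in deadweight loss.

1986.56

In inverse form: demand P = 113.6 − 0.02Q, supply P = 73.2 + 0.08Q.
Competitive equilibrium: 113.6 − 0.02Q = 73.2 + 0.08Q → Q* = 404, P* = 105.52.
For a per-unit tax t: ΔQ = t/0.1, so DWL = ½·t·(t/0.1) = t²/0.2.
At t = 15.5: DWL = 1201.25. At t = 25.25: DWL = 3187.813.
Increase = 3187.813 − 1201.25 = 1986.56.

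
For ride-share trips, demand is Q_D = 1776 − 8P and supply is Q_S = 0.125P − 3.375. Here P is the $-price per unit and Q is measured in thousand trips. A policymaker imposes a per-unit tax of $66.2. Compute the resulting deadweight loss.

In inverse form: demand P = 222 − 0.125Q, supply P = 27 + 8Q.
Competitive equilibrium: 222 − 0.125Q = 27 + 8Q → Q* = 24, P* = 219.
With the tax, the buyer price exceeds the seller price by 66.2: (222 − 0.125Q) − (27 + 8Q) = 66.2 → Q' = 15.8523.
ΔQ = 24 − 15.8523 = 8.1477; the wedge equals the tax, 66.2.
DWL = ½ × 8.1477 × 66.2 = $269.69 thousand.

$269.69 thousand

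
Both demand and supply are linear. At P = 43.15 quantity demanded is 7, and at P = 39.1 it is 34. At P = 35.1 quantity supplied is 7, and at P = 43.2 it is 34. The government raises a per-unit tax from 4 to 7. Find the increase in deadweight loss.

36.67

Demand slope = (39.1 − 43.15)/(34 − 7) = −0.15, so P = 44.2 − 0.15Q.
Supply slope = (43.2 − 35.1)/(34 − 7) = 0.3, so P = 33 + 0.3Q.
Competitive equilibrium: 44.2 − 0.15Q = 33 + 0.3Q → Q* = 24.8889, P* = 40.4667.
For a per-unit tax t: ΔQ = t/0.45, so DWL = ½·t·(t/0.45) = t²/0.9.
At t = 4: DWL = 17.778. At t = 7: DWL = 54.444.
Increase = 54.444 − 17.778 = 36.67.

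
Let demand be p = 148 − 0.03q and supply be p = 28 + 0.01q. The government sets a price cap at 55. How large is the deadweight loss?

Competitive equilibrium: 148 − 0.03q = 28 + 0.01q → q* = 3000, p* = 58.
At the ceiling p = 55, quantity supplied = (55 − 28)/0.01 = 2700.
Willingness to pay at q' = 2700: 148 − 0.03·2700 = 67.
Δq = 3000 − 2700 = 300; wedge = 67 − 55 = 12.
Deadweight loss = ½ × 300 × 12 = 1800.

1800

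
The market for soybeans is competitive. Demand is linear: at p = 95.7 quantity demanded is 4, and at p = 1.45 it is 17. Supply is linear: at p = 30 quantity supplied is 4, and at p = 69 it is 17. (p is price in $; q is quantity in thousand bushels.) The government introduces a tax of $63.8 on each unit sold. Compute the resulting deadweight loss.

$198.56 thousand

Demand slope = (1.45 − 95.7)/(17 − 4) = −7.25, so p = 124.7 − 7.25q.
Supply slope = (69 − 30)/(17 − 4) = 3, so p = 18 + 3q.
Competitive equilibrium: 124.7 − 7.25q = 18 + 3q → q* = 10.4098, p* = 49.2293.
With the tax, the buyer price exceeds the seller price by 63.8: (124.7 − 7.25q) − (18 + 3q) = 63.8 → q' = 4.1854.
Δq = 10.4098 − 4.1854 = 6.2244; the wedge equals the tax, 63.8.
Deadweight loss = ½ × 6.2244 × 63.8 = $198.56 thousand.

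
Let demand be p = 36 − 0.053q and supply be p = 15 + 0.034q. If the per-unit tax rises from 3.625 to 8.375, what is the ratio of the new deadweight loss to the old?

5.338

Competitive equilibrium: 36 − 0.053q = 15 + 0.034q → q* = 241.3793, p* = 23.2069.
For a per-unit tax t: Δq = t/0.087, so DWL = ½·t·(t/0.087) = t²/0.174.
At t = 3.625: DWL = 75.521. At t = 8.375: DWL = 403.107.
Ratio = (8.375/3.625)² = 5.338.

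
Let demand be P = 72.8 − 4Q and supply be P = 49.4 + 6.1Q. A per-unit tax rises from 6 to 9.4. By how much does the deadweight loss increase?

2.59

Competitive equilibrium: 72.8 − 4Q = 49.4 + 6.1Q → Q* = 2.3168, P* = 63.5327.
For a per-unit tax t: ΔQ = t/10.1, so DWL = ½·t·(t/10.1) = t²/20.2.
At t = 6: DWL = 1.782. At t = 9.4: DWL = 4.374.
Increase = 4.374 − 1.782 = 2.59.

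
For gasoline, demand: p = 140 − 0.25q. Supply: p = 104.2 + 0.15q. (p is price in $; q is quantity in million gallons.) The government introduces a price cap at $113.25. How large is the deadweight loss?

Competitive equilibrium: 140 − 0.25q = 104.2 + 0.15q → q* = 89.5, p* = 117.625.
At the ceiling p = 113.25, quantity supplied = (113.25 − 104.2)/0.15 = 60.3333.
Willingness to pay at q' = 60.3333: 140 − 0.25·60.3333 = 124.9167.
Δq = 89.5 − 60.3333 = 29.1667; wedge = 124.9167 − 113.25 = 11.6667.
DWL = ½ × 29.1667 × 11.6667 = $170.14 million.

$170.14 million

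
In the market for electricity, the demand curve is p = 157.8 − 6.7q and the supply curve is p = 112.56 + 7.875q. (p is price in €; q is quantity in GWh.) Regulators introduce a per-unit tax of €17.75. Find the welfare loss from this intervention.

Competitive equilibrium: 157.8 − 6.7q = 112.56 + 7.875q → q* = 3.1039, p* = 137.0036.
With the tax, the buyer price exceeds the seller price by 17.75: (157.8 − 6.7q) − (112.56 + 7.875q) = 17.75 → q' = 1.8861.
Δq = 3.1039 − 1.8861 = 1.2178; the wedge equals the tax, 17.75.
The triangle = ½ × 1.2178 × 17.75 = €10.81.

€10.81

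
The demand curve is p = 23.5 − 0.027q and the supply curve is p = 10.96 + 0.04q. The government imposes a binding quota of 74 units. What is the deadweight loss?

Competitive equilibrium: 23.5 − 0.027q = 10.96 + 0.04q → q* = 187.1642, p* = 18.4466.
At q = 74: demand price = 23.5 − 0.027·74 = 21.502; supply price = 10.96 + 0.04·74 = 13.92.
Δq = 187.1642 − 74 = 113.1642; wedge = 21.502 − 13.92 = 7.582.
Welfare loss = ½ × 113.1642 × 7.582 = 429.01.

429.01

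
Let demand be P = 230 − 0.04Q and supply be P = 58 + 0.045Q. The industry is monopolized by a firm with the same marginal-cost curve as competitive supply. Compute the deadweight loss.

Competitive equilibrium: 230 − 0.04Q = 58 + 0.045Q → Q* = 2023.5294, P* = 149.0588.
Marginal revenue: MR = 230 − 0.08Q. Set MR = MC: 230 − 0.08Q = 58 + 0.045Q → Q_m = 1376.
Price P_m = 230 − 0.04·1376 = 174.96; MC(Q_m) = 58 + 0.045·1376 = 119.92.
Competitive Q* = 2023.5294, so ΔQ = 647.5294; wedge = 174.96 − 119.92 = 55.04.
Deadweight loss = ½ × 647.5294 × 55.04 = 17820.01.

17820.01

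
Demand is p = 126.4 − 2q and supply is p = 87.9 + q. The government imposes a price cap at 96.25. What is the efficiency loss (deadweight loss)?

30.15

Competitive equilibrium: 126.4 − 2q = 87.9 + q → q* = 12.8333, p* = 100.7333.
At the ceiling p = 96.25, quantity supplied = (96.25 − 87.9)/1 = 8.35.
Willingness to pay at q' = 8.35: 126.4 − 2·8.35 = 109.7.
Δq = 12.8333 − 8.35 = 4.4833; wedge = 109.7 − 96.25 = 13.45.
DWL = ½ × 4.4833 × 13.45 = 30.15.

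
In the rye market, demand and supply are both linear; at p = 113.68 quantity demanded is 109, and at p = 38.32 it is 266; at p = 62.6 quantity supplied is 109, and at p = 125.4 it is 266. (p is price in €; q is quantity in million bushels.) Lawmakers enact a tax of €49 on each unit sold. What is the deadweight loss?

€1364.20 million

Demand slope = (38.32 − 113.68)/(266 − 109) = −0.48, so p = 166 − 0.48q.
Supply slope = (125.4 − 62.6)/(266 − 109) = 0.4, so p = 19 + 0.4q.
Competitive equilibrium: 166 − 0.48q = 19 + 0.4q → q* = 167.04545, p* = 85.81818.
With the tax, the buyer price exceeds the seller price by 49: (166 − 0.48q) − (19 + 0.4q) = 49 → q' = 111.36364.
Δq = 167.04545 − 111.36364 = 55.68181; the wedge equals the tax, 49.
Deadweight loss = ½ × 55.68181 × 49 = €1364.20 million.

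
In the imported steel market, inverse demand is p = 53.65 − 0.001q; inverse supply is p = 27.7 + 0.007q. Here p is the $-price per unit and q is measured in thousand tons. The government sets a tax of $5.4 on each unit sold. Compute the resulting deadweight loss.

Competitive equilibrium: 53.65 − 0.001q = 27.7 + 0.007q → q* = 3243.75, p* = 50.4063.
With the tax, the buyer price exceeds the seller price by 5.4: (53.65 − 0.001q) − (27.7 + 0.007q) = 5.4 → q' = 2568.75.
Δq = 3243.75 − 2568.75 = 675; the wedge equals the tax, 5.4.
Welfare loss = ½ × 675 × 5.4 = $1822.50 thousand.

$1822.50 thousand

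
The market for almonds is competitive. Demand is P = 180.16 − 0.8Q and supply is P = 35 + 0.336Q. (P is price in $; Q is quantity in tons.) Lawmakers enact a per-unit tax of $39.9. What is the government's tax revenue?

Competitive equilibrium: 180.16 − 0.8Q = 35 + 0.336Q → Q* = 127.7817, P* = 77.9346.
With the tax, the buyer price exceeds the seller price by 39.9: (180.16 − 0.8Q) − (35 + 0.336Q) = 39.9 → Q' = 92.6585.
Tax revenue = 39.9 × 92.6585 = $3697.07.

$3697.07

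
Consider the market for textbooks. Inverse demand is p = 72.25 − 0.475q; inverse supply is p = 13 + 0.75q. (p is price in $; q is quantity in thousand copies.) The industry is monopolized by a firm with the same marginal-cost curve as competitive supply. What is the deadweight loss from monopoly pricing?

Competitive equilibrium: 72.25 − 0.475q = 13 + 0.75q → q* = 48.3673, p* = 49.2755.
Marginal revenue: MR = 72.25 − 0.95q. Set MR = MC: 72.25 − 0.95q = 13 + 0.75q → q_m = 34.8529.
Price p_m = 72.25 − 0.475·34.8529 = 55.6949; MC(q_m) = 13 + 0.75·34.8529 = 39.1397.
Competitive q* = 48.3673, so Δq = 13.5144; wedge = 55.6949 − 39.1397 = 16.5552.
DWL = ½ × 13.5144 × 16.5552 = $111.87 thousand.

$111.87 thousand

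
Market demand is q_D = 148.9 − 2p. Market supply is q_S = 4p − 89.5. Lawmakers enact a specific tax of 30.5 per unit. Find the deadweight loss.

In inverse form: demand p = 74.45 − 0.5q, supply p = 22.375 + 0.25q.
Competitive equilibrium: 74.45 − 0.5q = 22.375 + 0.25q → q* = 69.4333, p* = 39.7333.
With the tax, the buyer price exceeds the seller price by 30.5: (74.45 − 0.5q) − (22.375 + 0.25q) = 30.5 → q' = 28.7667.
Δq = 69.4333 − 28.7667 = 40.6666; the wedge equals the tax, 30.5.
The triangle = ½ × 40.6666 × 30.5 = 620.17.

620.17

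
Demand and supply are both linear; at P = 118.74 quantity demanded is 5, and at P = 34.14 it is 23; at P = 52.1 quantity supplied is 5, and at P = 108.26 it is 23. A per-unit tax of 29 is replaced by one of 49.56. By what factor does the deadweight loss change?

2.921

Demand slope = (34.14 − 118.74)/(23 − 5) = −4.7, so P = 142.24 − 4.7Q.
Supply slope = (108.26 − 52.1)/(23 − 5) = 3.12, so P = 36.5 + 3.12Q.
Competitive equilibrium: 142.24 − 4.7Q = 36.5 + 3.12Q → Q* = 13.5217, P* = 78.6878.
For a per-unit tax t: ΔQ = t/7.82, so DWL = ½·t·(t/7.82) = t²/15.64.
At t = 29: DWL = 53.772. At t = 49.56: DWL = 157.046.
Ratio = (49.56/29)² = 2.921.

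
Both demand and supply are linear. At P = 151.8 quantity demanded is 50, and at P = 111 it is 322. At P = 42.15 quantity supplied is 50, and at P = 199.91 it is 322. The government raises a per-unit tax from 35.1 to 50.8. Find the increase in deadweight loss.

Demand slope = (111 − 151.8)/(322 − 50) = −0.15, so P = 159.3 − 0.15Q.
Supply slope = (199.91 − 42.15)/(322 − 50) = 0.58, so P = 13.15 + 0.58Q.
Competitive equilibrium: 159.3 − 0.15Q = 13.15 + 0.58Q → Q* = 200.2055, P* = 129.2692.
For a per-unit tax t: ΔQ = t/0.73, so DWL = ½·t·(t/0.73) = t²/1.46.
At t = 35.1: DWL = 843.842. At t = 50.8: DWL = 1767.562.
Increase = 1767.562 − 843.842 = 923.72.

923.72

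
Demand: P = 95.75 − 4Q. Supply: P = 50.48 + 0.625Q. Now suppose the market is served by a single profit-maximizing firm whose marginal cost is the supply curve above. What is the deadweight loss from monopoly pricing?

47.65

Competitive equilibrium: 95.75 − 4Q = 50.48 + 0.625Q → Q* = 9.7881, P* = 56.5976.
Marginal revenue: MR = 95.75 − 8Q. Set MR = MC: 95.75 − 8Q = 50.48 + 0.625Q → Q_m = 5.2487.
Price P_m = 95.75 − 4·5.2487 = 74.7552; MC(Q_m) = 50.48 + 0.625·5.2487 = 53.7604.
Competitive Q* = 9.7881, so ΔQ = 4.5394; wedge = 74.7552 − 53.7604 = 20.9948.
Welfare loss = ½ × 4.5394 × 20.9948 = 47.65.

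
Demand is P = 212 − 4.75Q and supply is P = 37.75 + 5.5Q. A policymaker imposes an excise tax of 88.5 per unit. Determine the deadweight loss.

382.06

Competitive equilibrium: 212 − 4.75Q = 37.75 + 5.5Q → Q* = 17, P* = 131.25.
With the tax, the buyer price exceeds the seller price by 88.5: (212 − 4.75Q) − (37.75 + 5.5Q) = 88.5 → Q' = 8.3659.
ΔQ = 17 − 8.3659 = 8.6341; the wedge equals the tax, 88.5.
Welfare loss = ½ × 8.6341 × 88.5 = 382.06.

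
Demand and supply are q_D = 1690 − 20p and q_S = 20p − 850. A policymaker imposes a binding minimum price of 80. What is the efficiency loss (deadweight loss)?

5445

In inverse form: demand p = 84.5 − 0.05q, supply p = 42.5 + 0.05q.
Competitive equilibrium: 84.5 − 0.05q = 42.5 + 0.05q → q* = 420, p* = 63.5.
At the floor p = 80, quantity demanded = (84.5 − 80)/0.05 = 90.
Sellers' marginal cost at q' = 90: 42.5 + 0.05·90 = 47.
Δq = 420 − 90 = 330; wedge = 80 − 47 = 33.
The triangle = ½ × 330 × 33 = 5445.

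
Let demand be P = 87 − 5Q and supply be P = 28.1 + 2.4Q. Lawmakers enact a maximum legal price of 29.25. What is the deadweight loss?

207.03

Competitive equilibrium: 87 − 5Q = 28.1 + 2.4Q → Q* = 7.9595, P* = 47.2027.
At the ceiling P = 29.25, quantity supplied = (29.25 − 28.1)/2.4 = 0.4792.
Willingness to pay at Q' = 0.4792: 87 − 5·0.4792 = 84.604.
ΔQ = 7.9595 − 0.4792 = 7.4803; wedge = 84.604 − 29.25 = 55.354.
The triangle = ½ × 7.4803 × 55.354 = 207.03.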